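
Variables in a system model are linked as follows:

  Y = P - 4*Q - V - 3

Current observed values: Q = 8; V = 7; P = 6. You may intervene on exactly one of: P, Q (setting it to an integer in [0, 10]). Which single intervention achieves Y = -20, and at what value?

Intervening on P: Y = P - 42. Reaching -20 requires P = 22, outside [0, 10].
Intervening on Q: with other inputs at their observed values, Y = -4*Q - 4. Solving for -20 gives Q = 4, within [0, 10].

set Q = 4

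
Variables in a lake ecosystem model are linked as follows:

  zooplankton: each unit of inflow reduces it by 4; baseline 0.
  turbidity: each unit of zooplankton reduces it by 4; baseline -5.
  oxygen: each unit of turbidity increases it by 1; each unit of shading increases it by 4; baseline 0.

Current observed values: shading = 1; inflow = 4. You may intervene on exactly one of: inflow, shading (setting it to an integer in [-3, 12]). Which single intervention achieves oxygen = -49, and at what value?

Intervening on inflow: with other inputs at their observed values, oxygen = 16*inflow - 1. Solving for -49 gives inflow = -3, within [-3, 12].
Intervening on shading: oxygen = 4*shading + 59. Reaching -49 requires shading = -27, outside [-3, 12].

set inflow = -3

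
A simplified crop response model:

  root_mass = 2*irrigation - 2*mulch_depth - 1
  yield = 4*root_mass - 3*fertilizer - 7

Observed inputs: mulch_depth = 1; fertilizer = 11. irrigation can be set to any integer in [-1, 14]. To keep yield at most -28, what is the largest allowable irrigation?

irrigation = 3

Substituting into the root_mass equation gives root_mass = 2*irrigation - 3.
Substituting into the yield equation gives yield = 8*irrigation - 52.
Require 8*irrigation - 52 ≤ -28, so irrigation ≤ 3.
The largest integer in [-1, 14] satisfying this is 3.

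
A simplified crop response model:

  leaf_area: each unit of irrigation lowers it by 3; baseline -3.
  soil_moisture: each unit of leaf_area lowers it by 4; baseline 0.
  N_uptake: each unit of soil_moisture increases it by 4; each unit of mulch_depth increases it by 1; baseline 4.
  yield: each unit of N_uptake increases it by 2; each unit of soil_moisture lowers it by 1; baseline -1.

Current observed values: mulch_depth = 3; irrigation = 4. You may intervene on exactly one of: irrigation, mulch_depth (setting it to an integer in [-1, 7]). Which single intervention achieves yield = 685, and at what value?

set irrigation = 7

Intervening on irrigation: with other inputs at their observed values, yield = 84*irrigation + 97. Solving for 685 gives irrigation = 7, within [-1, 7].
Intervening on mulch_depth: yield = 2*mulch_depth + 427. Reaching 685 requires mulch_depth = 129, outside [-1, 7].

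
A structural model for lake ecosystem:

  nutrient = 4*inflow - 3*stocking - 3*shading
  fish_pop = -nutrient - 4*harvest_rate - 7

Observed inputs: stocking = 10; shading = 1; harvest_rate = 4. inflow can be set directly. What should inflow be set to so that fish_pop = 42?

inflow = -8

Substituting into the nutrient equation gives nutrient = 4*inflow - 33.
Substituting into the fish_pop equation gives fish_pop = -4*inflow + 10.
Solve -4*inflow + 10 = 42: inflow = (42 - 10) / -4 = -8.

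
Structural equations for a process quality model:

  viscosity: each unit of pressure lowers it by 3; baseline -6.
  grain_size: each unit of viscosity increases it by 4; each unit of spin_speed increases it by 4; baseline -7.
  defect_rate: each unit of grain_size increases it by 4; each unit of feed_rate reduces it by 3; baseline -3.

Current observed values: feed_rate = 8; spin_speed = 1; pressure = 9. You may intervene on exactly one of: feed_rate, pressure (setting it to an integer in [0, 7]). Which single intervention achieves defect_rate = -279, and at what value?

set pressure = 3

Intervening on feed_rate: defect_rate = -3*feed_rate - 543. Reaching -279 requires feed_rate = -88, outside [0, 7].
Intervening on pressure: with other inputs at their observed values, defect_rate = -48*pressure - 135. Solving for -279 gives pressure = 3, within [0, 7].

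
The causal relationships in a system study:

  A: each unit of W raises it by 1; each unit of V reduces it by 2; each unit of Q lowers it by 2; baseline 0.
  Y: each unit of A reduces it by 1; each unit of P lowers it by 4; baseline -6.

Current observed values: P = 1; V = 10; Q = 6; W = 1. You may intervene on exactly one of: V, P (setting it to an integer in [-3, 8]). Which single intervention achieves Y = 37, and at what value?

set P = -3

Intervening on V: Y = 2*V + 1. Reaching 37 requires V = 18, outside [-3, 8].
Intervening on P: with other inputs at their observed values, Y = -4*P + 25. Solving for 37 gives P = -3, within [-3, 8].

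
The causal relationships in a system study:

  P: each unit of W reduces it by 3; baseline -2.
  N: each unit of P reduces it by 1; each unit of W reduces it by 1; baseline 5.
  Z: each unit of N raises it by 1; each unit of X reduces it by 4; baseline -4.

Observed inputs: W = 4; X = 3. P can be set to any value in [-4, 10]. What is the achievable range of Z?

-25 to -11

Intervening on P fixes its value directly, overriding its dependence on W.
Substituting into the N equation gives N = -P + 1.
Substituting into the Z equation gives Z = -P - 15.
Linear in P, so extremes are at the endpoints: P = -4 gives Z = -11; P = 10 gives Z = -25.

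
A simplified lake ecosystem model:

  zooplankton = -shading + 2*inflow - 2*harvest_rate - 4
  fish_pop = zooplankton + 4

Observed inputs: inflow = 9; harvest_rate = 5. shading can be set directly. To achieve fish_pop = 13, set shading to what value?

shading = -5

Substituting into the zooplankton equation gives zooplankton = -shading + 4.
Substituting into the fish_pop equation gives fish_pop = -shading + 8.
Solve -shading + 8 = 13: shading = (13 - 8) / -1 = -5.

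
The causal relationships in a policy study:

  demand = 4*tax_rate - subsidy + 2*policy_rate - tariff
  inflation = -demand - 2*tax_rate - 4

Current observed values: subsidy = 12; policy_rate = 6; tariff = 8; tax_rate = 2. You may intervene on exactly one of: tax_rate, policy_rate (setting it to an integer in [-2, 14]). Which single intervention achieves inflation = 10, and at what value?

Intervening on tax_rate: with other inputs at their observed values, inflation = -6*tax_rate + 4. Solving for 10 gives tax_rate = -1, within [-2, 14].
Intervening on policy_rate: inflation = -2*policy_rate + 4. Reaching 10 requires policy_rate = -3, outside [-2, 14].

set tax_rate = -1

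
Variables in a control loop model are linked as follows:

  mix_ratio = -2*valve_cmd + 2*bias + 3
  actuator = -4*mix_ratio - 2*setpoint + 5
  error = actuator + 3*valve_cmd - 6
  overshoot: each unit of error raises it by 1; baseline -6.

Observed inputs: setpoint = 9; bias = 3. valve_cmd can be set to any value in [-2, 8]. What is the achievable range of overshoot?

Substituting into the mix_ratio equation gives mix_ratio = -2*valve_cmd + 9.
Substituting into the actuator equation gives actuator = 8*valve_cmd - 49.
This gives error = 11*valve_cmd - 55.
So overshoot = 11*valve_cmd - 61.
Linear in valve_cmd, so extremes are at the endpoints: valve_cmd = -2 gives overshoot = -83; valve_cmd = 8 gives overshoot = 27.

-83 to 27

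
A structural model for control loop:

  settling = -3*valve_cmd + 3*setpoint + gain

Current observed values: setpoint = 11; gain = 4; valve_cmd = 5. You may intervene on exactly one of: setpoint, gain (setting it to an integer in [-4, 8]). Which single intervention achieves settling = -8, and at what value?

Intervening on setpoint: with other inputs at their observed values, settling = 3*setpoint - 11. Solving for -8 gives setpoint = 1, within [-4, 8].
Intervening on gain: settling = gain + 18. Reaching -8 requires gain = -26, outside [-4, 8].

set setpoint = 1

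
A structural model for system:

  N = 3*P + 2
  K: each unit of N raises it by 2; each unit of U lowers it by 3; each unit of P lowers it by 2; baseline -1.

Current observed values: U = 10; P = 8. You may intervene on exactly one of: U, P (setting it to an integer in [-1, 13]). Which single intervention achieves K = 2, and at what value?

Intervening on U: with other inputs at their observed values, K = -3*U + 35. Solving for 2 gives U = 11, within [-1, 13].
Intervening on P: K = 4*P - 27. Reaching 2 requires P = 29/4, not an integer.

set U = 11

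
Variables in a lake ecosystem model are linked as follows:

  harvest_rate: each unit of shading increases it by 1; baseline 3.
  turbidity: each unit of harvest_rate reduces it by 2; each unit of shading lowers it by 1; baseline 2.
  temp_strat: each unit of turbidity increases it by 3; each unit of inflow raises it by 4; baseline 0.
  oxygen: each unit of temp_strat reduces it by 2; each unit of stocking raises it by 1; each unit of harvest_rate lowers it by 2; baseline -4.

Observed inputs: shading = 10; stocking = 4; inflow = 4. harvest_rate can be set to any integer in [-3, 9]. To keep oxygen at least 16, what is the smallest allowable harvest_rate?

Intervening on harvest_rate fixes its value directly, overriding its dependence on shading.
Substituting into the turbidity equation gives turbidity = -2*harvest_rate - 8.
So temp_strat = -6*harvest_rate - 8.
Substituting into the oxygen equation gives oxygen = 10*harvest_rate + 16.
Require 10*harvest_rate + 16 ≥ 16, so harvest_rate ≥ 0.
The smallest integer in [-3, 9] satisfying this is 0.

harvest_rate = 0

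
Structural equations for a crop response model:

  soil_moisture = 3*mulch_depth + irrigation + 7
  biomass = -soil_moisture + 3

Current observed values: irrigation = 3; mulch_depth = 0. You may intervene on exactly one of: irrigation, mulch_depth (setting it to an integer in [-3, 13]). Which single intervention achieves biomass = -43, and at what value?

Intervening on irrigation: biomass = -irrigation - 4. Reaching -43 requires irrigation = 39, outside [-3, 13].
Intervening on mulch_depth: with other inputs at their observed values, biomass = -3*mulch_depth - 7. Solving for -43 gives mulch_depth = 12, within [-3, 13].

set mulch_depth = 12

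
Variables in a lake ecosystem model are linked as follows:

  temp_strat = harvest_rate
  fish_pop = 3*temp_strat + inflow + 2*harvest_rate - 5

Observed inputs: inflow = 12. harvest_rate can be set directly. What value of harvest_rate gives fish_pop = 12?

Substituting into the fish_pop equation gives fish_pop = 5*harvest_rate + 7.
Solve 5*harvest_rate + 7 = 12: harvest_rate = (12 - 7) / 5 = 1.

harvest_rate = 1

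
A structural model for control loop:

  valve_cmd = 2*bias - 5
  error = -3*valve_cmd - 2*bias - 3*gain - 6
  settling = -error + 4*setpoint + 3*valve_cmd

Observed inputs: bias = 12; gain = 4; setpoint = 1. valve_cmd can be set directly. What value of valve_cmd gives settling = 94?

valve_cmd = 8

Intervening on valve_cmd fixes its value directly, overriding its dependence on bias.
Substituting into the error equation gives error = -3*valve_cmd - 42.
settling becomes 6*valve_cmd + 46.
Solve 6*valve_cmd + 46 = 94: valve_cmd = (94 - 46) / 6 = 8.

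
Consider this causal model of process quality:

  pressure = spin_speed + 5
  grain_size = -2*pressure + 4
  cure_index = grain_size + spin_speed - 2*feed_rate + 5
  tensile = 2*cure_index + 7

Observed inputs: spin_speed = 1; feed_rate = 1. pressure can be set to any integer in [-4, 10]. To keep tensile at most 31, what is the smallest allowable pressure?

pressure = -2

Intervening on pressure fixes its value directly, overriding its dependence on spin_speed.
Substituting into the cure_index equation gives cure_index = -2*pressure + 8.
So tensile = -4*pressure + 23.
Require -4*pressure + 23 ≤ 31, so pressure ≥ -2.
The smallest integer in [-4, 10] satisfying this is -2.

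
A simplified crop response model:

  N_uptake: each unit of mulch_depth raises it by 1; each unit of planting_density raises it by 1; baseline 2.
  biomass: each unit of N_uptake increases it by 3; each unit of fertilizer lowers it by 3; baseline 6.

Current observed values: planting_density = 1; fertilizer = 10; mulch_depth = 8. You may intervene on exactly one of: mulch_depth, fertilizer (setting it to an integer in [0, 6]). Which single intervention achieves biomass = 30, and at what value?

Intervening on mulch_depth: biomass = 3*mulch_depth - 15. Reaching 30 requires mulch_depth = 15, outside [0, 6].
Intervening on fertilizer: with other inputs at their observed values, biomass = -3*fertilizer + 39. Solving for 30 gives fertilizer = 3, within [0, 6].

set fertilizer = 3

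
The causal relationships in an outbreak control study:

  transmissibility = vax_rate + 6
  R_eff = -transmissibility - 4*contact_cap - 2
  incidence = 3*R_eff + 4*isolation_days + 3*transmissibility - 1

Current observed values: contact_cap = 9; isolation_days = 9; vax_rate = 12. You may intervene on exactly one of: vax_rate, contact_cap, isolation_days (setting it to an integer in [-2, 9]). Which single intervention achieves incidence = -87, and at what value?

Intervening on vax_rate: the paths from vax_rate to incidence cancel (net effect zero), leaving incidence = -79; -87 is unreachable this way.
Intervening on contact_cap: incidence = -12*contact_cap + 29. Reaching -87 requires contact_cap = 29/3, not an integer.
Intervening on isolation_days: with other inputs at their observed values, incidence = 4*isolation_days - 115. Solving for -87 gives isolation_days = 7, within [-2, 9].

set isolation_days = 7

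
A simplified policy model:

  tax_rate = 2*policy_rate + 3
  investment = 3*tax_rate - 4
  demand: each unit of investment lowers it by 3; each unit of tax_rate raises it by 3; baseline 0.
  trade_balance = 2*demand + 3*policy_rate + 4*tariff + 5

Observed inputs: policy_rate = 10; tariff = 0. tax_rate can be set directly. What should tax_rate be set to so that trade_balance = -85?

Intervening on tax_rate fixes its value directly, overriding its dependence on policy_rate.
Substituting into the demand equation gives demand = -6*tax_rate + 12.
Substituting into the trade_balance equation gives trade_balance = -12*tax_rate + 59.
Solve -12*tax_rate + 59 = -85: tax_rate = (-85 - 59) / -12 = 12.

tax_rate = 12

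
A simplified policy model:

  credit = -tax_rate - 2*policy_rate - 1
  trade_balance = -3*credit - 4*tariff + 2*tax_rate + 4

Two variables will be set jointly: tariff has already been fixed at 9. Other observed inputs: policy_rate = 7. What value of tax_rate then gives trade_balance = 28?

tax_rate = 3

With tariff held at 9:
Substituting into the credit equation gives credit = -tax_rate - 15.
Substituting into the trade_balance equation gives trade_balance = 5*tax_rate + 13.
Solve 5*tax_rate + 13 = 28: tax_rate = (28 - 13) / 5 = 3.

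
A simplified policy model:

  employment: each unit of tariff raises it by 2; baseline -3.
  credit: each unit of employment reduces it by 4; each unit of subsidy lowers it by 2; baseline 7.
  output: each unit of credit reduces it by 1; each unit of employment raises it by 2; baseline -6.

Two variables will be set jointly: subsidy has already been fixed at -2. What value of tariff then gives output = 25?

tariff = 5

With subsidy held at -2:
Substituting into the credit equation gives credit = -8*tariff + 23.
So output = 12*tariff - 35.
Solve 12*tariff - 35 = 25: tariff = (25 + 35) / 12 = 5.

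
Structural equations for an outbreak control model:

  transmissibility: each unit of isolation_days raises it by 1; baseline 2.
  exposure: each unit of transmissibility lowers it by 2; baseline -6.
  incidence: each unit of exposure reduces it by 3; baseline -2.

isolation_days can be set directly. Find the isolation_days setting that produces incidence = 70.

isolation_days = 7

Substituting into the exposure equation gives exposure = -2*isolation_days - 10.
This gives incidence = 6*isolation_days + 28.
Solve 6*isolation_days + 28 = 70: isolation_days = (70 - 28) / 6 = 7.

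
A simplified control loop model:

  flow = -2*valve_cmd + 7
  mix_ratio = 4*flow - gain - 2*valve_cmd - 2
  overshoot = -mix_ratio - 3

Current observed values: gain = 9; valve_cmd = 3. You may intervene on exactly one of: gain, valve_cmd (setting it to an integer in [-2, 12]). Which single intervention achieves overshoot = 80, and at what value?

Intervening on gain: overshoot = gain + 1. Reaching 80 requires gain = 79, outside [-2, 12].
Intervening on valve_cmd: with other inputs at their observed values, overshoot = 10*valve_cmd - 20. Solving for 80 gives valve_cmd = 10, within [-2, 12].

set valve_cmd = 10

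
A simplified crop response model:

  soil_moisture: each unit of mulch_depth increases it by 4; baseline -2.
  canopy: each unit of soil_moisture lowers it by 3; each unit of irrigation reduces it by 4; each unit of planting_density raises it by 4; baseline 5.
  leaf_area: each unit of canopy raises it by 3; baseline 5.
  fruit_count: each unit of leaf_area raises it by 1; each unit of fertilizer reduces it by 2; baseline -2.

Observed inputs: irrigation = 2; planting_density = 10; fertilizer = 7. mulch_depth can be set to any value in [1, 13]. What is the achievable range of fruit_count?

-350 to 82

Substituting into the canopy equation gives canopy = -12*mulch_depth + 43.
Substituting into the leaf_area equation gives leaf_area = -36*mulch_depth + 134.
Substituting into the fruit_count equation gives fruit_count = -36*mulch_depth + 118.
Linear in mulch_depth, so extremes are at the endpoints: mulch_depth = 1 gives fruit_count = 82; mulch_depth = 13 gives fruit_count = -350.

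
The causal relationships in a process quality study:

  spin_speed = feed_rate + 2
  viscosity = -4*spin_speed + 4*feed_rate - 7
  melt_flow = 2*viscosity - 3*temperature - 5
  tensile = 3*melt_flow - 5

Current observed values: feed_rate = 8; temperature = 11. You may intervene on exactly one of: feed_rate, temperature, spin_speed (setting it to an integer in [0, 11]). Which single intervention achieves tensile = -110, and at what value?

set temperature = 0

Intervening on feed_rate: the paths from feed_rate to tensile cancel (net effect zero), leaving tensile = -209; -110 is unreachable this way.
Intervening on temperature: with other inputs at their observed values, tensile = -9*temperature - 110. Solving for -110 gives temperature = 0, within [0, 11].
Intervening on spin_speed: tensile = -24*spin_speed + 31. Reaching -110 requires spin_speed = 47/8, not an integer.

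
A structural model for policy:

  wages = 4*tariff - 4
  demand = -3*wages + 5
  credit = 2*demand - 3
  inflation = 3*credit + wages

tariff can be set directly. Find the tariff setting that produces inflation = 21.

tariff = 1

Substituting into the demand equation gives demand = -12*tariff + 17.
credit becomes -24*tariff + 31.
This gives inflation = -68*tariff + 89.
Solve -68*tariff + 89 = 21: tariff = (21 - 89) / -68 = 1.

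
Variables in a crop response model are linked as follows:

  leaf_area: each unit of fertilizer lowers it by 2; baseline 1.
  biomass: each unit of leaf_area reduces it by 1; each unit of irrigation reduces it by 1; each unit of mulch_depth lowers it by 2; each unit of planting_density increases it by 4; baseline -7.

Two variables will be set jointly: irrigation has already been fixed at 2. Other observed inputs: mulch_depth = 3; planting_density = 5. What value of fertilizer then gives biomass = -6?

With irrigation held at 2:
Substituting into the biomass equation gives biomass = 2*fertilizer + 4.
Solve 2*fertilizer + 4 = -6: fertilizer = (-6 - 4) / 2 = -5.

fertilizer = -5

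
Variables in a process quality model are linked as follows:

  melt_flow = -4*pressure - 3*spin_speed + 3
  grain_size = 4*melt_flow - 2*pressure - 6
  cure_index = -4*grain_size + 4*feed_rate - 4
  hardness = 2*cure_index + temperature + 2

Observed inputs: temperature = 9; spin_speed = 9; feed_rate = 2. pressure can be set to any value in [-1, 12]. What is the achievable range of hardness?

Substituting into the melt_flow equation gives melt_flow = -4*pressure - 24.
This gives grain_size = -18*pressure - 102.
Substituting into the cure_index equation gives cure_index = 72*pressure + 412.
This gives hardness = 144*pressure + 835.
Linear in pressure, so extremes are at the endpoints: pressure = -1 gives hardness = 691; pressure = 12 gives hardness = 2563.

691 to 2563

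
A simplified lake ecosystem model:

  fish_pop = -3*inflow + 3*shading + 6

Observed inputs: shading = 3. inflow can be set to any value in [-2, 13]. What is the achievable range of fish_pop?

-24 to 21

Substituting into the fish_pop equation gives fish_pop = -3*inflow + 15.
Linear in inflow, so extremes are at the endpoints: inflow = -2 gives fish_pop = 21; inflow = 13 gives fish_pop = -24.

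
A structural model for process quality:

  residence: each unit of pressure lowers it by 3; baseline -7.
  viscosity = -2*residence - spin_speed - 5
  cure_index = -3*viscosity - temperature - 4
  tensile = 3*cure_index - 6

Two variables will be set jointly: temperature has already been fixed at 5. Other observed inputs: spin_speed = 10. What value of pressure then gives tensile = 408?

With temperature held at 5:
Substituting into the viscosity equation gives viscosity = 6*pressure - 1.
Substituting into the cure_index equation gives cure_index = -18*pressure - 6.
So tensile = -54*pressure - 24.
Solve -54*pressure - 24 = 408: pressure = (408 + 24) / -54 = -8.

pressure = -8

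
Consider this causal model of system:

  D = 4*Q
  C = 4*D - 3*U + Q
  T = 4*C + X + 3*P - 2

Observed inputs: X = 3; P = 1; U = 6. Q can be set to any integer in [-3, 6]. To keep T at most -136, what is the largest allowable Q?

Q = -1

Substituting into the C equation gives C = 17*Q - 18.
Substituting into the T equation gives T = 68*Q - 68.
Require 68*Q - 68 ≤ -136, so Q ≤ -1.
The largest integer in [-3, 6] satisfying this is -1.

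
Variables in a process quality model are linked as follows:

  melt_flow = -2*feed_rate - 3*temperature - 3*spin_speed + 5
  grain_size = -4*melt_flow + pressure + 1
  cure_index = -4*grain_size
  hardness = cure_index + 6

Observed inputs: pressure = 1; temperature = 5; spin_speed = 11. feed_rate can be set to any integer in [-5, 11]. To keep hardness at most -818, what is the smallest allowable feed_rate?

Substituting into the melt_flow equation gives melt_flow = -2*feed_rate - 43.
Substituting into the grain_size equation gives grain_size = 8*feed_rate + 174.
Substituting into the cure_index equation gives cure_index = -32*feed_rate - 696.
Substituting into the hardness equation gives hardness = -32*feed_rate - 690.
Require -32*feed_rate - 690 ≤ -818, so feed_rate ≥ 4.
The smallest integer in [-5, 11] satisfying this is 4.

feed_rate = 4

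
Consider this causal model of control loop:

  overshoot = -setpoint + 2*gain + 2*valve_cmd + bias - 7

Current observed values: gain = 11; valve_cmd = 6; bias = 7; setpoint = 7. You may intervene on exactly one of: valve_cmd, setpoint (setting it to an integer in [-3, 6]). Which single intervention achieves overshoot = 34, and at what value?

set setpoint = 0

Intervening on valve_cmd: overshoot = 2*valve_cmd + 15. Reaching 34 requires valve_cmd = 19/2, not an integer.
Intervening on setpoint: with other inputs at their observed values, overshoot = -setpoint + 34. Solving for 34 gives setpoint = 0, within [-3, 6].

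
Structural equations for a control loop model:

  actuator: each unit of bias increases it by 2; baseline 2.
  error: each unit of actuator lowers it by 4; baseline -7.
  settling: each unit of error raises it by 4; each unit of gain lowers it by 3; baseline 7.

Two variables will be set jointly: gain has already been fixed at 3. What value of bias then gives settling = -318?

With gain held at 3:
Substituting into the error equation gives error = -8*bias - 15.
settling becomes -32*bias - 62.
Solve -32*bias - 62 = -318: bias = (-318 + 62) / -32 = 8.

bias = 8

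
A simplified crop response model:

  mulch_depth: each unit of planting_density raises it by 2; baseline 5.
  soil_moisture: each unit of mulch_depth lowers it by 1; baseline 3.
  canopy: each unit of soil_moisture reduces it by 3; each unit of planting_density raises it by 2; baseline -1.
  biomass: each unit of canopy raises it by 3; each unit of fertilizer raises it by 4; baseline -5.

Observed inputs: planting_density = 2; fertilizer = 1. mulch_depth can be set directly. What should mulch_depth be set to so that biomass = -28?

mulch_depth = -1

Intervening on mulch_depth fixes its value directly, overriding its dependence on planting_density.
Substituting into the canopy equation gives canopy = 3*mulch_depth - 6.
Substituting into the biomass equation gives biomass = 9*mulch_depth - 19.
Solve 9*mulch_depth - 19 = -28: mulch_depth = (-28 + 19) / 9 = -1.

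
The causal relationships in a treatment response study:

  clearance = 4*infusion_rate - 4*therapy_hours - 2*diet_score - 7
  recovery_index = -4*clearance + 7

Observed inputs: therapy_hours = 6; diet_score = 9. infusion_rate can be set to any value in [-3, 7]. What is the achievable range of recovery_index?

91 to 251

Substituting into the clearance equation gives clearance = 4*infusion_rate - 49.
This gives recovery_index = -16*infusion_rate + 203.
Linear in infusion_rate, so extremes are at the endpoints: infusion_rate = -3 gives recovery_index = 251; infusion_rate = 7 gives recovery_index = 91.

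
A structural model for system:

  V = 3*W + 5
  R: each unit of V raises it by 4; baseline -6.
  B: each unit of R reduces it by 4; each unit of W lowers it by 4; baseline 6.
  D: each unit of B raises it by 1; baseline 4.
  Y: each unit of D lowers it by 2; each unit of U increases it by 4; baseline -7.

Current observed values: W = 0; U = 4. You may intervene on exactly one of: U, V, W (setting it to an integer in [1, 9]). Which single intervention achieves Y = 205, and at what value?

Intervening on U: Y = 4*U + 85. Reaching 205 requires U = 30, outside [1, 9].
Intervening on V: Y = 32*V - 59. Reaching 205 requires V = 33/4, not an integer.
Intervening on W: with other inputs at their observed values, Y = 104*W + 101. Solving for 205 gives W = 1, within [1, 9].

set W = 1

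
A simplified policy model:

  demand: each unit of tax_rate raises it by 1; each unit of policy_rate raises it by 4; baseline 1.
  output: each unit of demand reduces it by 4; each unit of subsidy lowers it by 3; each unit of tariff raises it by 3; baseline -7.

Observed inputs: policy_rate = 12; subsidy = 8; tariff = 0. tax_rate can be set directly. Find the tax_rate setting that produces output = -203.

tax_rate = -6

Substituting into the demand equation gives demand = tax_rate + 49.
output becomes -4*tax_rate - 227.
Solve -4*tax_rate - 227 = -203: tax_rate = (-203 + 227) / -4 = -6.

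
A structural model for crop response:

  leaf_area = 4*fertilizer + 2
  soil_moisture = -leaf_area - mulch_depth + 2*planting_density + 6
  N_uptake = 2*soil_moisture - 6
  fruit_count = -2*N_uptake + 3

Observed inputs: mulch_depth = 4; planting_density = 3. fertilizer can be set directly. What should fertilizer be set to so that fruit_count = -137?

fertilizer = -8

Substituting into the soil_moisture equation gives soil_moisture = -4*fertilizer + 6.
Substituting into the N_uptake equation gives N_uptake = -8*fertilizer + 6.
This gives fruit_count = 16*fertilizer - 9.
Solve 16*fertilizer - 9 = -137: fertilizer = (-137 + 9) / 16 = -8.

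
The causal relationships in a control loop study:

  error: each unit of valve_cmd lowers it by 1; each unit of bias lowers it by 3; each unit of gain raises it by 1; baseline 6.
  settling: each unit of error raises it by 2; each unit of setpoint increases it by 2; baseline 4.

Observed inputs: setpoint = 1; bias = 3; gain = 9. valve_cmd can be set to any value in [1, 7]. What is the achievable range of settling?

4 to 16

Substituting into the error equation gives error = -valve_cmd + 6.
This gives settling = -2*valve_cmd + 18.
Linear in valve_cmd, so extremes are at the endpoints: valve_cmd = 1 gives settling = 16; valve_cmd = 7 gives settling = 4.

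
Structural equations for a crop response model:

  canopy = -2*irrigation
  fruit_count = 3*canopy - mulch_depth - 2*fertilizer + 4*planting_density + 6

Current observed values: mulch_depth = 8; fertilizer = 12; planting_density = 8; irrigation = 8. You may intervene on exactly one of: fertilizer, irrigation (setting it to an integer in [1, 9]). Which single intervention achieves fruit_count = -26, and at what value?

Intervening on fertilizer: with other inputs at their observed values, fruit_count = -2*fertilizer - 18. Solving for -26 gives fertilizer = 4, within [1, 9].
Intervening on irrigation: fruit_count = -6*irrigation + 6. Reaching -26 requires irrigation = 16/3, not an integer.

set fertilizer = 4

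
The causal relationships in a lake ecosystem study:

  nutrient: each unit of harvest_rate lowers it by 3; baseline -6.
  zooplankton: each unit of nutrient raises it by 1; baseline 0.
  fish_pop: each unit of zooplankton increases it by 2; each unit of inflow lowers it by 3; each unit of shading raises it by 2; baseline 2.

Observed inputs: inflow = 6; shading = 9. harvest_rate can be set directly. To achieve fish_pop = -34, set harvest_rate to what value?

Substituting into the zooplankton equation gives zooplankton = -3*harvest_rate - 6.
fish_pop becomes -6*harvest_rate - 10.
Solve -6*harvest_rate - 10 = -34: harvest_rate = (-34 + 10) / -6 = 4.

harvest_rate = 4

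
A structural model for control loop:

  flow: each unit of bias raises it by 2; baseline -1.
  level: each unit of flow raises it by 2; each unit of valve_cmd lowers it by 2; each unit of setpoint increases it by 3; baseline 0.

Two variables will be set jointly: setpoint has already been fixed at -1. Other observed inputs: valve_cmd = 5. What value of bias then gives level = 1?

With setpoint held at -1:
Substituting into the level equation gives level = 4*bias - 15.
Solve 4*bias - 15 = 1: bias = (1 + 15) / 4 = 4.

bias = 4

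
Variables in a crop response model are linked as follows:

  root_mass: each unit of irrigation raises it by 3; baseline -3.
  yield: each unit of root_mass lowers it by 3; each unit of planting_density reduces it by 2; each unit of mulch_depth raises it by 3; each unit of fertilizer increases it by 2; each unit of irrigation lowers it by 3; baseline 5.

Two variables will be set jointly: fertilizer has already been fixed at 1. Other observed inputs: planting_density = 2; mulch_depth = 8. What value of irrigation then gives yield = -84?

With fertilizer held at 1:
Substituting into the yield equation gives yield = -12*irrigation + 36.
Solve -12*irrigation + 36 = -84: irrigation = (-84 - 36) / -12 = 10.

irrigation = 10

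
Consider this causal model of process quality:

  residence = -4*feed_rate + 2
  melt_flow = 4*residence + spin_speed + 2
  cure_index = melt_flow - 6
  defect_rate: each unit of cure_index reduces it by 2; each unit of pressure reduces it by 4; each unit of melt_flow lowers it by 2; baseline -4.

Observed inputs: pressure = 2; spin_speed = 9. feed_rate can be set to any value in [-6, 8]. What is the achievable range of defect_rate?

Substituting into the melt_flow equation gives melt_flow = -16*feed_rate + 19.
cure_index becomes -16*feed_rate + 13.
So defect_rate = 64*feed_rate - 76.
Linear in feed_rate, so extremes are at the endpoints: feed_rate = -6 gives defect_rate = -460; feed_rate = 8 gives defect_rate = 436.

-460 to 436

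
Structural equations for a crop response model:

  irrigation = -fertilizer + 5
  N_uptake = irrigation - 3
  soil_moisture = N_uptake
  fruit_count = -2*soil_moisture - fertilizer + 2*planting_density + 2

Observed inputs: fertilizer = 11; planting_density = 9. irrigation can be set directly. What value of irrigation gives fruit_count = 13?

irrigation = 1

Intervening on irrigation fixes its value directly, overriding its dependence on fertilizer.
Substituting into the soil_moisture equation gives soil_moisture = irrigation - 3.
Substituting into the fruit_count equation gives fruit_count = -2*irrigation + 15.
Solve -2*irrigation + 15 = 13: irrigation = (13 - 15) / -2 = 1.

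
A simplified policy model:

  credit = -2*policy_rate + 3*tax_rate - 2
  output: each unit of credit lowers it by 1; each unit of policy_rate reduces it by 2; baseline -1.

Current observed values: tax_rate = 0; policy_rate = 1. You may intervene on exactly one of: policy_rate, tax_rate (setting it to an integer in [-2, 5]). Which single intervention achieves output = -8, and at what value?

set tax_rate = 3

Intervening on policy_rate: the paths from policy_rate to output cancel (net effect zero), leaving output = 1; -8 is unreachable this way.
Intervening on tax_rate: with other inputs at their observed values, output = -3*tax_rate + 1. Solving for -8 gives tax_rate = 3, within [-2, 5].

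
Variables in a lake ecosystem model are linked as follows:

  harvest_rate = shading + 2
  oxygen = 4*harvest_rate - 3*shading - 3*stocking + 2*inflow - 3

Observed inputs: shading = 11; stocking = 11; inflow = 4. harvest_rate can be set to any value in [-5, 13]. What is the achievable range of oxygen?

Intervening on harvest_rate fixes its value directly, overriding its dependence on shading.
Substituting into the oxygen equation gives oxygen = 4*harvest_rate - 61.
Linear in harvest_rate, so extremes are at the endpoints: harvest_rate = -5 gives oxygen = -81; harvest_rate = 13 gives oxygen = -9.

-81 to -9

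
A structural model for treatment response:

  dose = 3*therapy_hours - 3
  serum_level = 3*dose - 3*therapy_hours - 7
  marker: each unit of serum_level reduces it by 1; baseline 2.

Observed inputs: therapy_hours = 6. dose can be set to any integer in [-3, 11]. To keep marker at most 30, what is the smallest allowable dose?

dose = -1

Intervening on dose fixes its value directly, overriding its dependence on therapy_hours.
Substituting into the serum_level equation gives serum_level = 3*dose - 25.
Substituting into the marker equation gives marker = -3*dose + 27.
Require -3*dose + 27 ≤ 30, so dose ≥ -1.
The smallest integer in [-3, 11] satisfying this is -1.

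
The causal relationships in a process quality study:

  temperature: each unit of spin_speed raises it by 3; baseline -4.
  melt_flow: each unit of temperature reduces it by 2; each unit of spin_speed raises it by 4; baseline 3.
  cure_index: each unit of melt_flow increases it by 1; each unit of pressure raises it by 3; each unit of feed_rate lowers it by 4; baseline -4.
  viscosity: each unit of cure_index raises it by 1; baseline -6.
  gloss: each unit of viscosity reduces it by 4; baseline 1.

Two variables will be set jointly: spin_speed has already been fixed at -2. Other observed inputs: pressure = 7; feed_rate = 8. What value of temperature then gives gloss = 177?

With spin_speed held at -2:
Intervening on temperature fixes its value directly, overriding its dependence on spin_speed.
Substituting into the melt_flow equation gives melt_flow = -2*temperature - 5.
Substituting into the cure_index equation gives cure_index = -2*temperature - 20.
Substituting into the viscosity equation gives viscosity = -2*temperature - 26.
This gives gloss = 8*temperature + 105.
Solve 8*temperature + 105 = 177: temperature = (177 - 105) / 8 = 9.

temperature = 9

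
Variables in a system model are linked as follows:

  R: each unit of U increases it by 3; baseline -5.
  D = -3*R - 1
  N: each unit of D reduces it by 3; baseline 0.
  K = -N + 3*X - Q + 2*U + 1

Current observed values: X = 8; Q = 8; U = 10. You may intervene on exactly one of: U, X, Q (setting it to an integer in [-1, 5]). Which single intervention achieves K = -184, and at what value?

set Q = 1

Intervening on U: K = -25*U + 59. Reaching -184 requires U = 243/25, not an integer.
Intervening on X: K = 3*X - 215. Reaching -184 requires X = 31/3, not an integer.
Intervening on Q: with other inputs at their observed values, K = -Q - 183. Solving for -184 gives Q = 1, within [-1, 5].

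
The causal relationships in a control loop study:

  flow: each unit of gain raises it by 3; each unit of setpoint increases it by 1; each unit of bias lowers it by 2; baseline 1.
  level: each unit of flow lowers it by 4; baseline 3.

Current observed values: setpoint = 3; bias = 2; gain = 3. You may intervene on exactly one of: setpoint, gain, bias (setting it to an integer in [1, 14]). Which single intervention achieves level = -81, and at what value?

set gain = 7

Intervening on setpoint: level = -4*setpoint - 21. Reaching -81 requires setpoint = 15, outside [1, 14].
Intervening on gain: with other inputs at their observed values, level = -12*gain + 3. Solving for -81 gives gain = 7, within [1, 14].
Intervening on bias: level = 8*bias - 49. Reaching -81 requires bias = -4, outside [1, 14].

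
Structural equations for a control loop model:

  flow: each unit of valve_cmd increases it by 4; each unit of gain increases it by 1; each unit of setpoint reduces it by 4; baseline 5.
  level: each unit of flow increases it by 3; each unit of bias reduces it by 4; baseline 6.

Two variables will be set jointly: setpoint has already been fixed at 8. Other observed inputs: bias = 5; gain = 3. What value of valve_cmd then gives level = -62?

valve_cmd = 2

With setpoint held at 8:
Substituting into the flow equation gives flow = 4*valve_cmd - 24.
Substituting into the level equation gives level = 12*valve_cmd - 86.
Solve 12*valve_cmd - 86 = -62: valve_cmd = (-62 + 86) / 12 = 2.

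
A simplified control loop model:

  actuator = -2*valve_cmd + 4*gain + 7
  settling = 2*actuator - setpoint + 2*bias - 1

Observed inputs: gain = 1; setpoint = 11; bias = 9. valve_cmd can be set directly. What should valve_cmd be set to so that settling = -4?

valve_cmd = 8

Substituting into the actuator equation gives actuator = -2*valve_cmd + 11.
Substituting into the settling equation gives settling = -4*valve_cmd + 28.
Solve -4*valve_cmd + 28 = -4: valve_cmd = (-4 - 28) / -4 = 8.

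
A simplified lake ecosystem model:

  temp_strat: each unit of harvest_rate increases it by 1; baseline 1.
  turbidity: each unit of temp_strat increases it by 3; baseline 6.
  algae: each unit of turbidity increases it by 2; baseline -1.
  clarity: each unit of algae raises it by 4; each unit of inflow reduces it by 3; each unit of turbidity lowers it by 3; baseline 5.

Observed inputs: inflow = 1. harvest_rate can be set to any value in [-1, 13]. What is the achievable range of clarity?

28 to 238

Substituting into the turbidity equation gives turbidity = 3*harvest_rate + 9.
Substituting into the algae equation gives algae = 6*harvest_rate + 17.
clarity becomes 15*harvest_rate + 43.
Linear in harvest_rate, so extremes are at the endpoints: harvest_rate = -1 gives clarity = 28; harvest_rate = 13 gives clarity = 238.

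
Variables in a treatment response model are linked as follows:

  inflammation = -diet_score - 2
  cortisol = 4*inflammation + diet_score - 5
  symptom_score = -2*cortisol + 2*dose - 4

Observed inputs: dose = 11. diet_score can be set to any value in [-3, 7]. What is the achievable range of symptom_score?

Substituting into the cortisol equation gives cortisol = -3*diet_score - 13.
symptom_score becomes 6*diet_score + 44.
Linear in diet_score, so extremes are at the endpoints: diet_score = -3 gives symptom_score = 26; diet_score = 7 gives symptom_score = 86.

26 to 86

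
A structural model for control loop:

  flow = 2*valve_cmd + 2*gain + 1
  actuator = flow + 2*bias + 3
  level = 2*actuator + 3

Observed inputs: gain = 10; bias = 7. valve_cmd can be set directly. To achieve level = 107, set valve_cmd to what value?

Substituting into the flow equation gives flow = 2*valve_cmd + 21.
Substituting into the actuator equation gives actuator = 2*valve_cmd + 38.
This gives level = 4*valve_cmd + 79.
Solve 4*valve_cmd + 79 = 107: valve_cmd = (107 - 79) / 4 = 7.

valve_cmd = 7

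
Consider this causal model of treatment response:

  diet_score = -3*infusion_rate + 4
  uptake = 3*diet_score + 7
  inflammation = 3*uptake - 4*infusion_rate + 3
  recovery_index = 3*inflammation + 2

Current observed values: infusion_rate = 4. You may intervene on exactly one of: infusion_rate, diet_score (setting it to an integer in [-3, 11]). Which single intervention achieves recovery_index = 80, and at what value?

set diet_score = 2

Intervening on infusion_rate: recovery_index = -93*infusion_rate + 182. Reaching 80 requires infusion_rate = 34/31, not an integer.
Intervening on diet_score: with other inputs at their observed values, recovery_index = 27*diet_score + 26. Solving for 80 gives diet_score = 2, within [-3, 11].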